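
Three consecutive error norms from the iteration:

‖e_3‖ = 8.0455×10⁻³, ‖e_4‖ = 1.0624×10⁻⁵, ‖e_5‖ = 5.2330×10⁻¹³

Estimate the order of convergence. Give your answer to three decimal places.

2.538

p ≈ ln(‖e_5‖/‖e_4‖) / ln(‖e_4‖/‖e_3‖)
  = ln(5.2330×10⁻¹³/1.0624×10⁻⁵) / ln(1.0624×10⁻⁵/8.0455×10⁻³)
  = ln(4.92564e-08) / ln(0.00132049)
  = -16.826227 / -6.629752 ≈ 2.537987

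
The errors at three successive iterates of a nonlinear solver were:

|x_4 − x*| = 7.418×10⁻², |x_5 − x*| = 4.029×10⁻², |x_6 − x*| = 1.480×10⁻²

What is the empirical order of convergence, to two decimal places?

p ≈ ln(|x_6 − x*|/|x_5 − x*|) / ln(|x_5 − x*|/|x_4 − x*|)
  = ln(1.480×10⁻²/4.029×10⁻²) / ln(4.029×10⁻²/7.418×10⁻²)
  = ln(0.367337) / ln(0.543138)
  = -1.00148 / -0.61039 ≈ 1.64072

1.64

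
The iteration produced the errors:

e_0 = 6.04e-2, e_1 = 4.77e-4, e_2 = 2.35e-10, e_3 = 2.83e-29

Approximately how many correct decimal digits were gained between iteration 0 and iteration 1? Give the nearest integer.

2

Digits gained ≈ log₁₀(e_0/e_1) = log₁₀(6.04e-2/4.77e-4) = log₁₀(126.625) ≈ 2.103.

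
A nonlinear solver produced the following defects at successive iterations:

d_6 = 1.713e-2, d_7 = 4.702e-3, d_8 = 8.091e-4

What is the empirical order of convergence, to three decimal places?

p ≈ ln(d_8/d_7) / ln(d_7/d_6)
  = ln(8.091e-4/4.702e-3) / ln(4.702e-3/1.713e-2)
  = ln(0.172076) / ln(0.274489)
  = -1.759819 / -1.292844 ≈ 1.361200

1.361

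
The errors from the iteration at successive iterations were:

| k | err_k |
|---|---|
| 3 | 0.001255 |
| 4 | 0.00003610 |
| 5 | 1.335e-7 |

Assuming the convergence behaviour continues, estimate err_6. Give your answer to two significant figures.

First estimate the order: p ≈ ln(err_5/err_4) / ln(err_4/err_3) = ln(1.335e-7/0.00003610)/ln(0.00003610/0.001255) = ln(0.00369806)/ln(0.0287649) ≈ 1.5781.
Then err_6 ≈ err_5·(err_5/err_4)^p = 1.335e-7·(0.00369806)^1.5781 = 1.335e-7·0.000145218 ≈ 1.939e-11.

1.9e-11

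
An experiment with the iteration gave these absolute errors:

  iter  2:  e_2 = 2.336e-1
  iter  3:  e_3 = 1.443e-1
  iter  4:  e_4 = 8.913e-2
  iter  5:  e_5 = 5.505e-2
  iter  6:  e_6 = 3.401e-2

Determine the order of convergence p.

Consecutive ratios: e_6/e_5 = 3.401e-2/5.505e-2 = 0.617802, e_5/e_4 = 5.505e-2/8.913e-2 = 0.617637.
p ≈ ln(0.617802)/ln(0.617637) = -0.4816/-0.4819 ≈ 1.00.
So the convergence is linear (order 1).

1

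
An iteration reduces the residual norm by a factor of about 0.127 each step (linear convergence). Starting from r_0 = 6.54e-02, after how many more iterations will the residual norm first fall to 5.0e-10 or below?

After k steps, r_k ≈ 6.54e-02·0.127^k.
Need 0.127^k ≤ 5.0e-10/6.54e-02 = 7.64526e-09.
k ≥ ln(7.64526e-09)/ln(0.127) = -18.6892/-2.06357 = 9.057.
Smallest integer k = 10.

10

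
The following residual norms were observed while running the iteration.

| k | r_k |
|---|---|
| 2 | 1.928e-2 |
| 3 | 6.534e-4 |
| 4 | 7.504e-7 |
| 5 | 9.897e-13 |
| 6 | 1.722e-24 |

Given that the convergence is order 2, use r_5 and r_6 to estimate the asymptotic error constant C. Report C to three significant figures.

1.76

C ≈ r_6 / r_5^2
  = 1.722e-24 / (9.897e-13)^2
  = 1.722e-24 / 9.79506e-25 ≈ 1.758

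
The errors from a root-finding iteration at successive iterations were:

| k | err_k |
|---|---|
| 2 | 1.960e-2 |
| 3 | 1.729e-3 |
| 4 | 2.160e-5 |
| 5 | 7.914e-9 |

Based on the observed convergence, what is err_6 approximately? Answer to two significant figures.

First estimate the order: p ≈ ln(err_5/err_4) / ln(err_4/err_3) = ln(7.914e-9/2.160e-5)/ln(2.160e-5/1.729e-3) = ln(0.000366389)/ln(0.0124928) ≈ 1.8053.
Then err_6 ≈ err_5·(err_5/err_4)^p = 7.914e-9·(0.000366389)^1.8053 = 7.914e-9·6.26448e-07 ≈ 4.958e-15.

5.0e-15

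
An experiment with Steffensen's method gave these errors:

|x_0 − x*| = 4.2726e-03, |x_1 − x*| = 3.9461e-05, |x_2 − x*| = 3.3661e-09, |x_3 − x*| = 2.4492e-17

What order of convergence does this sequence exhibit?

2

Consecutive ratios: |x_3 − x*|/|x_2 − x*| = 2.4492e-17/3.3661e-09 = 7.27608e-09, |x_2 − x*|/|x_1 − x*| = 3.3661e-09/3.9461e-05 = 8.53019e-05.
p ≈ ln(7.27608e-09)/ln(8.53019e-05) = -18.7387/-9.3693 ≈ 2.00.
So the convergence is quadratic (order 2).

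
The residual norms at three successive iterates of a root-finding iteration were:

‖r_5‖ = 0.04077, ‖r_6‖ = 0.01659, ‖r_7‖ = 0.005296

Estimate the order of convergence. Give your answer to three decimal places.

1.270

p ≈ ln(‖r_7‖/‖r_6‖) / ln(‖r_6‖/‖r_5‖)
  = ln(0.005296/0.01659) / ln(0.01659/0.04077)
  = ln(0.319228) / ln(0.406917)
  = -1.141850 / -0.899146 ≈ 1.269927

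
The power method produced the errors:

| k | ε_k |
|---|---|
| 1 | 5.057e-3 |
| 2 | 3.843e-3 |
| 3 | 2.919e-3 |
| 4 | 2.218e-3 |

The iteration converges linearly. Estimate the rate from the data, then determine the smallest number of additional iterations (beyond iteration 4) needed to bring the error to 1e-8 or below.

Rate ρ ≈ ε_4/ε_3 = 2.218e-3/2.919e-3 = 0.7598.
After j more steps, ε_{4+j} ≈ 2.218e-3·ρ^j; need ρ^j ≤ 1e-8/2.218e-3 = 4.50857e-06.
j ≥ ln(4.50857e-06)/ln(0.7598) = -12.3095/-0.27470 = 44.811.
So 45 more iterations are needed.

45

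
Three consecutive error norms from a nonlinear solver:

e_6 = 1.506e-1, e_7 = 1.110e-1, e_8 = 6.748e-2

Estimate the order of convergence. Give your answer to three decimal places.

p ≈ ln(e_8/e_7) / ln(e_7/e_6)
  = ln(6.748e-2/1.110e-1) / ln(1.110e-1/1.506e-1)
  = ln(0.607928) / ln(0.737052)
  = -0.497699 / -0.305097 ≈ 1.631281

1.631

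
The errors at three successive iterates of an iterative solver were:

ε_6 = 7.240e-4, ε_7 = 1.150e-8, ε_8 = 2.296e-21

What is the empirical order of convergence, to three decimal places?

p ≈ ln(ε_8/ε_7) / ln(ε_7/ε_6)
  = ln(2.296e-21/1.150e-8) / ln(1.150e-8/7.240e-4)
  = ln(1.99652e-13) / ln(1.5884e-05)
  = -29.242201 / -11.050198 ≈ 2.646306

2.646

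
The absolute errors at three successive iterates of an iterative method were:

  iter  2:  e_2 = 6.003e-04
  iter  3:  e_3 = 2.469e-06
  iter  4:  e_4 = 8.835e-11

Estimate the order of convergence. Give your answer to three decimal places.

p ≈ ln(e_4/e_3) / ln(e_3/e_2)
  = ln(8.835e-11/2.469e-06) / ln(2.469e-06/6.003e-04)
  = ln(3.57837e-05) / ln(0.00411294)
  = -10.238018 / -5.493617 ≈ 1.863621

1.864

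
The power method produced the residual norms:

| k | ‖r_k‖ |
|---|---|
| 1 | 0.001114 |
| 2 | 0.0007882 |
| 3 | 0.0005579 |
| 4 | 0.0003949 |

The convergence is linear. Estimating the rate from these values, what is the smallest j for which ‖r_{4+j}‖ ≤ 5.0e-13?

Rate ρ ≈ ‖r_4‖/‖r_3‖ = 0.0003949/0.0005579 = 0.7078.
After j more steps, ‖r_{4+j}‖ ≈ 0.0003949·ρ^j; need ρ^j ≤ 5.0e-13/0.0003949 = 1.26614e-09.
j ≥ ln(1.26614e-09)/ln(0.7078) = -20.4873/-0.34559 = 59.282.
So 60 more iterations are needed.

60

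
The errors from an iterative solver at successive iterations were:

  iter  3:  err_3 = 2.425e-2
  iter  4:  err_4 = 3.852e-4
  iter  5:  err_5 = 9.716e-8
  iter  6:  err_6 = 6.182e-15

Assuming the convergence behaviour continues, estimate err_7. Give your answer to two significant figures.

First estimate the order: p ≈ ln(err_6/err_5) / ln(err_5/err_4) = ln(6.182e-15/9.716e-8)/ln(9.716e-8/3.852e-4) = ln(6.3627e-08)/ln(0.000252233) ≈ 2.0000.
Then err_7 ≈ err_6·(err_6/err_5)^p = 6.182e-15·(6.3627e-08)^2.0000 = 6.182e-15·4.0484e-15 ≈ 2.503e-29.

2.5e-29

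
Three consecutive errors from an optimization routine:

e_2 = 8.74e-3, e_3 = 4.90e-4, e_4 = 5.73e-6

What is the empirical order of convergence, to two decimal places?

p ≈ ln(e_4/e_3) / ln(e_3/e_2)
  = ln(5.73e-6/4.90e-4) / ln(4.90e-4/8.74e-3)
  = ln(0.0116939) / ln(0.0560641)
  = -4.44869 / -2.88126 ≈ 1.54401

1.54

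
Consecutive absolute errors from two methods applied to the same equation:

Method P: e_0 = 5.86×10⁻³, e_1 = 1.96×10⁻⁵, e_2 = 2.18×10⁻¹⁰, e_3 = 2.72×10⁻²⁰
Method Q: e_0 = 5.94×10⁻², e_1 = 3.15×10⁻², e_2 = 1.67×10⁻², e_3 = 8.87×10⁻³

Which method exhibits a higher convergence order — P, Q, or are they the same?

P

Method P: p ≈ ln(2.72×10⁻²⁰/2.18×10⁻¹⁰)/ln(2.18×10⁻¹⁰/1.96×10⁻⁵) ≈ 2.00.
Method Q: p ≈ ln(8.87×10⁻³/1.67×10⁻²)/ln(1.67×10⁻²/3.15×10⁻²) ≈ 1.00.
Method P has the higher order (≈2.0 vs ≈1.0).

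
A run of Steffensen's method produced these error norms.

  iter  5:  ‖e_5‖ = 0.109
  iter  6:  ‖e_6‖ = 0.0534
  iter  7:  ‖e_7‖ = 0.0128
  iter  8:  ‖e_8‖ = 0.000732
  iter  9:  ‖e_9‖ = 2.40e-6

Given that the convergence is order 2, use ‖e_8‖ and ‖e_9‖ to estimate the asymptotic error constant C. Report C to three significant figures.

C ≈ ‖e_9‖ / ‖e_8‖^2
  = 2.40e-6 / (0.000732)^2
  = 2.40e-6 / 5.35824e-07 ≈ 4.4791

4.48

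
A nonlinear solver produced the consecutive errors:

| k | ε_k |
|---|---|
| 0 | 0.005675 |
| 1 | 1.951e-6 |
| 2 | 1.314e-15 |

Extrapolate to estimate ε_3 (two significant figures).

6.8e-40

First estimate the order: p ≈ ln(ε_2/ε_1) / ln(ε_1/ε_0) = ln(1.314e-15/1.951e-6)/ln(1.951e-6/0.005675) = ln(6.73501e-10)/ln(0.000343789) ≈ 2.6479.
Then ε_3 ≈ ε_2·(ε_2/ε_1)^p = 1.314e-15·(6.73501e-10)^2.6479 = 1.314e-15·5.18032e-25 ≈ 6.807e-40.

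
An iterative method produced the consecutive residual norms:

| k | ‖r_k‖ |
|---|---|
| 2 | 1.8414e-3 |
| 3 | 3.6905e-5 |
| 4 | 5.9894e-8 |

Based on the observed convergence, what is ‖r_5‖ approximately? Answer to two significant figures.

First estimate the order: p ≈ ln(‖r_4‖/‖r_3‖) / ln(‖r_3‖/‖r_2‖) = ln(5.9894e-8/3.6905e-5)/ln(3.6905e-5/1.8414e-3) = ln(0.00162292)/ln(0.0200418) ≈ 1.6429.
Then ‖r_5‖ ≈ ‖r_4‖·(‖r_4‖/‖r_3‖)^p = 5.9894e-8·(0.00162292)^1.6429 = 5.9894e-8·2.61094e-05 ≈ 1.564e-12.

1.6e-12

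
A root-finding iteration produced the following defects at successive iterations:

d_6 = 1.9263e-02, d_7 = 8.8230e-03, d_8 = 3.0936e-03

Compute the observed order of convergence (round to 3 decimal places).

1.342

p ≈ ln(d_8/d_7) / ln(d_7/d_6)
  = ln(3.0936e-03/8.8230e-03) / ln(8.8230e-03/1.9263e-02)
  = ln(0.350629) / ln(0.458028)
  = -1.048027 / -0.780825 ≈ 1.342205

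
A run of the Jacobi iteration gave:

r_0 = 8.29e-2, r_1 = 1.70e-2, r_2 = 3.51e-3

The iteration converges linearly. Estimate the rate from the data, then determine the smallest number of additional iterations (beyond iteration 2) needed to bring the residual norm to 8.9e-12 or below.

13

Rate ρ ≈ r_2/r_1 = 3.51e-3/1.70e-2 = 0.2065.
After j more steps, r_{2+j} ≈ 3.51e-3·ρ^j; need ρ^j ≤ 8.9e-12/3.51e-3 = 2.53561e-09.
j ≥ ln(2.53561e-09)/ln(0.2065) = -19.7928/-1.57745 = 12.547.
So 13 more iterations are needed.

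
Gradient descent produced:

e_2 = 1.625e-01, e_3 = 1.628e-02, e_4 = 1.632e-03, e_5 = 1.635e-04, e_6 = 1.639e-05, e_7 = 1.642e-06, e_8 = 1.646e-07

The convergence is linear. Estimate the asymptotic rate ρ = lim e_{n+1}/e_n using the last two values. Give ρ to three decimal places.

0.100

ρ ≈ e_8/e_7 = 1.646e-07/1.642e-06 = 0.10024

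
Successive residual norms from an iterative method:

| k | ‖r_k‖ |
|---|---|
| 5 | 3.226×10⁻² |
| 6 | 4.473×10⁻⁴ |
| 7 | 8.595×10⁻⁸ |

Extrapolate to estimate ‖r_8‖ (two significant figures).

3.2e-15

First estimate the order: p ≈ ln(‖r_7‖/‖r_6‖) / ln(‖r_6‖/‖r_5‖) = ln(8.595×10⁻⁸/4.473×10⁻⁴)/ln(4.473×10⁻⁴/3.226×10⁻²) = ln(0.000192153)/ln(0.0138655) ≈ 2.0001.
Then ‖r_8‖ ≈ ‖r_7‖·(‖r_7‖/‖r_6‖)^p = 8.595×10⁻⁸·(0.000192153)^2.0001 = 8.595×10⁻⁸·3.68912e-08 ≈ 3.171e-15.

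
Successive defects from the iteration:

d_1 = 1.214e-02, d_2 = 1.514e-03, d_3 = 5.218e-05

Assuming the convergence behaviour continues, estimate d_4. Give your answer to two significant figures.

2.2e-7

First estimate the order: p ≈ ln(d_3/d_2) / ln(d_2/d_1) = ln(5.218e-05/1.514e-03)/ln(1.514e-03/1.214e-02) = ln(0.034465)/ln(0.124712) ≈ 1.6178.
Then d_4 ≈ d_3·(d_3/d_2)^p = 5.218e-05·(0.034465)^1.6178 = 5.218e-05·0.00430299 ≈ 2.245e-07.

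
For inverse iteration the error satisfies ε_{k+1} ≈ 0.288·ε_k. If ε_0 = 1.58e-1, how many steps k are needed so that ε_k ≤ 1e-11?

After k steps, ε_k ≈ 1.58e-1·0.288^k.
Need 0.288^k ≤ 1e-11/1.58e-1 = 6.32911e-11.
k ≥ ln(6.32911e-11)/ln(0.288) = -23.4833/-1.24479 = 18.865.
Smallest integer k = 19.

19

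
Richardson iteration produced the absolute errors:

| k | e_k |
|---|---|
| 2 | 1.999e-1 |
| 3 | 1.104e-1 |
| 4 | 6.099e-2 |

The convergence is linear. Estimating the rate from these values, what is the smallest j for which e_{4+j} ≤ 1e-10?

Rate ρ ≈ e_4/e_3 = 6.099e-2/1.104e-1 = 0.5524.
After j more steps, e_{4+j} ≈ 6.099e-2·ρ^j; need ρ^j ≤ 1e-10/6.099e-2 = 1.63961e-09.
j ≥ ln(1.63961e-09)/ln(0.5524) = -20.2288/-0.59348 = 34.085.
So 35 more iterations are needed.

35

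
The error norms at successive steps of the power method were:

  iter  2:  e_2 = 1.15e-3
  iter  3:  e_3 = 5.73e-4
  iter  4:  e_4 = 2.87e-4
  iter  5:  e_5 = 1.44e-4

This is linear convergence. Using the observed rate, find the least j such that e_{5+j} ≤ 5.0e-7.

9

Rate ρ ≈ e_5/e_4 = 1.44e-4/2.87e-4 = 0.5017.
After j more steps, e_{5+j} ≈ 1.44e-4·ρ^j; need ρ^j ≤ 5.0e-7/1.44e-4 = 0.00347222.
j ≥ ln(0.00347222)/ln(0.5017) = -5.6630/-0.68975 = 8.210.
So 9 more iterations are needed.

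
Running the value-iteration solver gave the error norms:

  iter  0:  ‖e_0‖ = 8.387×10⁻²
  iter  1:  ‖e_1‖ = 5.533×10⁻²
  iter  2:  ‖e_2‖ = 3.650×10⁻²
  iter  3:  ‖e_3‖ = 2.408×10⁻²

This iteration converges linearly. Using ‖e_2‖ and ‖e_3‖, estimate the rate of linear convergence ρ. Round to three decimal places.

ρ ≈ ‖e_3‖/‖e_2‖ = 2.408×10⁻²/3.650×10⁻² = 0.65973

0.660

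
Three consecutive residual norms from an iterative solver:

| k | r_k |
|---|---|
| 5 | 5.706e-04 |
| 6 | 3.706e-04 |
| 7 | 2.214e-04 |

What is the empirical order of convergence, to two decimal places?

p ≈ ln(r_7/r_6) / ln(r_6/r_5)
  = ln(2.214e-04/3.706e-04) / ln(3.706e-04/5.706e-04)
  = ln(0.59741) / ln(0.649492)
  = -0.51515 / -0.43156 ≈ 1.19369

1.19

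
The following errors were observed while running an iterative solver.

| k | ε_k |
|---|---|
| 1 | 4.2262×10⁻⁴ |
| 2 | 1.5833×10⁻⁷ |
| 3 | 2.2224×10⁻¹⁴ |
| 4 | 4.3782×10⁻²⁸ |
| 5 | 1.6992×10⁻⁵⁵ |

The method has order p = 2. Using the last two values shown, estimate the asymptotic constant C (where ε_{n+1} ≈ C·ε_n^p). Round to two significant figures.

0.89

C ≈ ε_5 / ε_4^2
  = 1.6992×10⁻⁵⁵ / (4.3782×10⁻²⁸)^2
  = 1.6992×10⁻⁵⁵ / 1.91686e-55 ≈ 0.88645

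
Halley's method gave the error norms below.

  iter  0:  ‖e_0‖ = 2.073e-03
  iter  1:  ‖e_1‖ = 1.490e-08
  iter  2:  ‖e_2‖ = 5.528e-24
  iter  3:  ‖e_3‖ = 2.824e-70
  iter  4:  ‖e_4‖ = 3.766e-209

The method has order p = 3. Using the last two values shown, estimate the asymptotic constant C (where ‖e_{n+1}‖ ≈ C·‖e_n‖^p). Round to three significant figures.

C ≈ ‖e_4‖ / ‖e_3‖^3
  = 3.766e-209 / (2.824e-70)^3
  = 3.766e-209 / 2.25213e-209 ≈ 1.6722

1.67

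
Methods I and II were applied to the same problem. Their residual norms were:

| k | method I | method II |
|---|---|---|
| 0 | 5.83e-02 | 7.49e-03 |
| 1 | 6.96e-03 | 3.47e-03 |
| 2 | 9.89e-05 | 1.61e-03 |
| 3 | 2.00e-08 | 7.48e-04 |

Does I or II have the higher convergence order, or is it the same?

Method I: p ≈ ln(2.00e-08/9.89e-05)/ln(9.89e-05/6.96e-03) ≈ 2.00.
Method II: p ≈ ln(7.48e-04/1.61e-03)/ln(1.61e-03/3.47e-03) ≈ 1.00.
Method I has the higher order (≈2.0 vs ≈1.0).

I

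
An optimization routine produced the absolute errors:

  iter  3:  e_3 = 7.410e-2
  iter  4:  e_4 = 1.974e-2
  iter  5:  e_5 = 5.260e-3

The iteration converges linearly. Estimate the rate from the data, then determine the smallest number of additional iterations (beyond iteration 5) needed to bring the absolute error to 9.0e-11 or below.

Rate ρ ≈ e_5/e_4 = 5.260e-3/1.974e-2 = 0.2665.
After j more steps, e_{5+j} ≈ 5.260e-3·ρ^j; need ρ^j ≤ 9.0e-11/5.260e-3 = 1.71103e-08.
j ≥ ln(1.71103e-08)/ln(0.2665) = -17.8836/-1.32238 = 13.524.
So 14 more iterations are needed.

14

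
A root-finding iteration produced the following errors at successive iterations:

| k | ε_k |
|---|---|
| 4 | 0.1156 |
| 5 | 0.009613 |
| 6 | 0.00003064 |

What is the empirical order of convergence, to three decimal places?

2.311

p ≈ ln(ε_6/ε_5) / ln(ε_5/ε_4)
  = ln(0.00003064/0.009613) / ln(0.009613/0.1156)
  = ln(0.00318735) / ln(0.0831574)
  = -5.748565 / -2.487020 ≈ 2.311427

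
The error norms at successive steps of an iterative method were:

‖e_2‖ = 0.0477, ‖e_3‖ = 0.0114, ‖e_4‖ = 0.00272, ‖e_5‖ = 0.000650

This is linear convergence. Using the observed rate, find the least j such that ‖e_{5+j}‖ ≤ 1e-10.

Rate ρ ≈ ‖e_5‖/‖e_4‖ = 0.000650/0.00272 = 0.2390.
After j more steps, ‖e_{5+j}‖ ≈ 0.000650·ρ^j; need ρ^j ≤ 1e-10/0.000650 = 1.53846e-07.
j ≥ ln(1.53846e-07)/ln(0.2390) = -15.6873/-1.43129 = 10.960.
So 11 more iterations are needed.

11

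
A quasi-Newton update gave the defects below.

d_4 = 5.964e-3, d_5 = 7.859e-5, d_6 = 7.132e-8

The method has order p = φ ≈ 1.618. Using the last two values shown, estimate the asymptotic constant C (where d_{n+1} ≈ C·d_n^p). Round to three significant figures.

0.312

C ≈ d_6 / d_5^1.618
  = 7.132e-8 / (7.859e-5)^1.618
  = 7.132e-8 / 2.28404e-07 ≈ 0.31225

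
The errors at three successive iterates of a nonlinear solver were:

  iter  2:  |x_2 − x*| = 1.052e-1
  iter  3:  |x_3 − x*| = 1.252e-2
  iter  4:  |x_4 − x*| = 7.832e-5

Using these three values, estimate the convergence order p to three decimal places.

2.384

p ≈ ln(|x_4 − x*|/|x_3 − x*|) / ln(|x_3 − x*|/|x_2 − x*|)
  = ln(7.832e-5/1.252e-2) / ln(1.252e-2/1.052e-1)
  = ln(0.00625559) / ln(0.119011)
  = -5.074280 / -2.128539 ≈ 2.383926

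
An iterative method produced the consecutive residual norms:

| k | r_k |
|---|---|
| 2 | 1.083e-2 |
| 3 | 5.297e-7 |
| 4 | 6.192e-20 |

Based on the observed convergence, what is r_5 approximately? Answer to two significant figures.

First estimate the order: p ≈ ln(r_4/r_3) / ln(r_3/r_2) = ln(6.192e-20/5.297e-7)/ln(5.297e-7/1.083e-2) = ln(1.16896e-13)/ln(4.89104e-05) ≈ 3.0001.
Then r_5 ≈ r_4·(r_4/r_3)^p = 6.192e-20·(1.16896e-13)^3.0001 = 6.192e-20·1.5926e-39 ≈ 9.861e-59.

9.9e-59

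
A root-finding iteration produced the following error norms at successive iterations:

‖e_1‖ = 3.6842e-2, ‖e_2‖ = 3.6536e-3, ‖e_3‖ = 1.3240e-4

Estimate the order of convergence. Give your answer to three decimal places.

p ≈ ln(‖e_3‖/‖e_2‖) / ln(‖e_2‖/‖e_1‖)
  = ln(1.3240e-4/3.6536e-3) / ln(3.6536e-3/3.6842e-2)
  = ln(0.0362382) / ln(0.0991694)
  = -3.317641 / -2.310926 ≈ 1.435633

1.436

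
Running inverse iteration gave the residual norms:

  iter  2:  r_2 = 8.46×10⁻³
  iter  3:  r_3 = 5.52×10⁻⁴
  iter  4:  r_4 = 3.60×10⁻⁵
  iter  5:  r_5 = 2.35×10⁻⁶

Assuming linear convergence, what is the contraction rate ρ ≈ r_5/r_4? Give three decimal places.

ρ ≈ r_5/r_4 = 2.35×10⁻⁶/3.60×10⁻⁵ = 0.06528

0.065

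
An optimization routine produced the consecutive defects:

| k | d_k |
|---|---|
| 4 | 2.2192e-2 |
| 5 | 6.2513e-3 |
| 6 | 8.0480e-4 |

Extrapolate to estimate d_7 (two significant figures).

First estimate the order: p ≈ ln(d_6/d_5) / ln(d_5/d_4) = ln(8.0480e-4/6.2513e-3)/ln(6.2513e-3/2.2192e-2) = ln(0.128741)/ln(0.281692) ≈ 1.6180.
Then d_7 ≈ d_6·(d_6/d_5)^p = 8.0480e-4·(0.128741)^1.6180 = 8.0480e-4·0.0362679 ≈ 2.919e-05.

2.9e-5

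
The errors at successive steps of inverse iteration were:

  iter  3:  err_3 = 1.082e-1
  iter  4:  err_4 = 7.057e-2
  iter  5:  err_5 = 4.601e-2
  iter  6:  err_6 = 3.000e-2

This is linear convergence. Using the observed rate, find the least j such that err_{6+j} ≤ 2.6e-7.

Rate ρ ≈ err_6/err_5 = 3.000e-2/4.601e-2 = 0.6520.
After j more steps, err_{6+j} ≈ 3.000e-2·ρ^j; need ρ^j ≤ 2.6e-7/3.000e-2 = 8.66667e-06.
j ≥ ln(8.66667e-06)/ln(0.6520) = -11.6560/-0.42771 = 27.252.
So 28 more iterations are needed.

28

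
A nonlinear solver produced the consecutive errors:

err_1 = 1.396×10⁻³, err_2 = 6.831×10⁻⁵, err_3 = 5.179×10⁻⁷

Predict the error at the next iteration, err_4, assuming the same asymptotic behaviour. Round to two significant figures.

1.9e-10

First estimate the order: p ≈ ln(err_3/err_2) / ln(err_2/err_1) = ln(5.179×10⁻⁷/6.831×10⁻⁵)/ln(6.831×10⁻⁵/1.396×10⁻³) = ln(0.00758161)/ln(0.0489327) ≈ 1.6180.
Then err_4 ≈ err_3·(err_3/err_2)^p = 5.179×10⁻⁷·(0.00758161)^1.6180 = 5.179×10⁻⁷·0.000371068 ≈ 1.922e-10.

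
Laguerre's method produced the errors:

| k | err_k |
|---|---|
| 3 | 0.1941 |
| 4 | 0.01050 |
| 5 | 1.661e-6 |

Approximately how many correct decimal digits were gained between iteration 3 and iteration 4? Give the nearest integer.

1

Digits gained ≈ log₁₀(err_3/err_4) = log₁₀(0.1941/0.01050) = log₁₀(18.4857) ≈ 1.267.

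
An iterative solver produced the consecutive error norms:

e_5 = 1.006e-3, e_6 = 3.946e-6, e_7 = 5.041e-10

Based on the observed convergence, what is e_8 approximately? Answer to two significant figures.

First estimate the order: p ≈ ln(e_7/e_6) / ln(e_6/e_5) = ln(5.041e-10/3.946e-6)/ln(3.946e-6/1.006e-3) = ln(0.00012775)/ln(0.00392247) ≈ 1.6180.
Then e_8 ≈ e_7·(e_7/e_6)^p = 5.041e-10·(0.00012775)^1.6180 = 5.041e-10·5.01293e-07 ≈ 2.527e-16.

2.5e-16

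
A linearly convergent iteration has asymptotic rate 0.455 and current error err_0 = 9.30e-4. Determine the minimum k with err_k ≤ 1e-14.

After k steps, err_k ≈ 9.30e-4·0.455^k.
Need 0.455^k ≤ 1e-14/9.30e-4 = 1.07527e-11.
k ≥ ln(1.07527e-11)/ln(0.455) = -25.2559/-0.78746 = 32.073.
Smallest integer k = 33.

33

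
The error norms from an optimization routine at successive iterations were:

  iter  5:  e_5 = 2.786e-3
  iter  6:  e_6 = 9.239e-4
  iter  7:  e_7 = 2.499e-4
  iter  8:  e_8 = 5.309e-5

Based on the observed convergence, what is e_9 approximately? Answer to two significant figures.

First estimate the order: p ≈ ln(e_8/e_7) / ln(e_7/e_6) = ln(5.309e-5/2.499e-4)/ln(2.499e-4/9.239e-4) = ln(0.212445)/ln(0.270484) ≈ 1.1847.
Then e_9 ≈ e_8·(e_8/e_7)^p = 5.309e-5·(0.212445)^1.1847 = 5.309e-5·0.159584 ≈ 8.472e-06.

8.5e-6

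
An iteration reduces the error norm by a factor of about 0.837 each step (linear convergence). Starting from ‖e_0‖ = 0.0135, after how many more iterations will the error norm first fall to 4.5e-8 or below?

After k steps, ‖e_k‖ ≈ 0.0135·0.837^k.
Need 0.837^k ≤ 4.5e-8/0.0135 = 3.33333e-06.
k ≥ ln(3.33333e-06)/ln(0.837) = -12.6115/-0.17793 = 70.879.
Smallest integer k = 71.

71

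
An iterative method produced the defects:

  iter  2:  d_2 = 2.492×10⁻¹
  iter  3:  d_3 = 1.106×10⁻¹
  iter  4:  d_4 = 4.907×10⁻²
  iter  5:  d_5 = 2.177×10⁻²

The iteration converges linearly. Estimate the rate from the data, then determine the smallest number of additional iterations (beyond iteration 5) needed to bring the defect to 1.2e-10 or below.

Rate ρ ≈ d_5/d_4 = 2.177×10⁻²/4.907×10⁻² = 0.4437.
After j more steps, d_{5+j} ≈ 2.177×10⁻²·ρ^j; need ρ^j ≤ 1.2e-10/2.177×10⁻² = 5.51217e-09.
j ≥ ln(5.51217e-09)/ln(0.4437) = -19.0163/-0.81261 = 23.402.
So 24 more iterations are needed.

24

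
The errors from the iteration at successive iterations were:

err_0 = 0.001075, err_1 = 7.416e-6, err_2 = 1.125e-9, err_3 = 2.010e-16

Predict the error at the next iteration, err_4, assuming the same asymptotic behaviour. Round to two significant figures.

First estimate the order: p ≈ ln(err_3/err_2) / ln(err_2/err_1) = ln(2.010e-16/1.125e-9)/ln(1.125e-9/7.416e-6) = ln(1.78667e-07)/ln(0.000151699) ≈ 1.7669.
Then err_4 ≈ err_3·(err_3/err_2)^p = 2.010e-16·(1.78667e-07)^1.7669 = 2.010e-16·1.19409e-12 ≈ 2.4e-28.

2.4e-28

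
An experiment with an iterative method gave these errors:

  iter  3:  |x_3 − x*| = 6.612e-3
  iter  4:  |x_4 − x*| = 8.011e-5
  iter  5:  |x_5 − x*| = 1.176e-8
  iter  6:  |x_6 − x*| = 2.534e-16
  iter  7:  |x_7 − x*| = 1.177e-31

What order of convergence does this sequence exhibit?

Consecutive ratios: |x_7 − x*|/|x_6 − x*| = 1.177e-31/2.534e-16 = 4.64483e-16, |x_6 − x*|/|x_5 − x*| = 2.534e-16/1.176e-8 = 2.15476e-08.
p ≈ ln(4.64483e-16)/ln(2.15476e-08) = -35.3056/-17.6530 ≈ 2.00.
So the convergence is quadratic (order 2).

2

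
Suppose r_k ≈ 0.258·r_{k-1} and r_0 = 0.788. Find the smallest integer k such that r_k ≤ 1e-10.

17

After k steps, r_k ≈ 0.788·0.258^k.
Need 0.258^k ≤ 1e-10/0.788 = 1.26904e-10.
k ≥ ln(1.26904e-10)/ln(0.258) = -22.7876/-1.35480 = 16.820.
Smallest integer k = 17.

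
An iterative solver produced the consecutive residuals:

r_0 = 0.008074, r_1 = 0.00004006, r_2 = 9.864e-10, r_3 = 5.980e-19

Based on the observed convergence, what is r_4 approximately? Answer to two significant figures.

First estimate the order: p ≈ ln(r_3/r_2) / ln(r_2/r_1) = ln(5.980e-19/9.864e-10)/ln(9.864e-10/0.00004006) = ln(6.06245e-10)/ln(2.46231e-05) ≈ 2.0000.
Then r_4 ≈ r_3·(r_3/r_2)^p = 5.980e-19·(6.06245e-10)^2.0000 = 5.980e-19·3.67533e-19 ≈ 2.198e-37.

2.2e-37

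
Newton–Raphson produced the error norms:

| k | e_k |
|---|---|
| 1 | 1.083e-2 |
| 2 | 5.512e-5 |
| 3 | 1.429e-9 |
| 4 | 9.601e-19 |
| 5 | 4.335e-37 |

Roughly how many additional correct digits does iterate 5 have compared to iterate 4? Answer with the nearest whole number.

Digits gained ≈ log₁₀(e_4/e_5) = log₁₀(9.601e-19/4.335e-37) = log₁₀(2.21476e+18) ≈ 18.345.

18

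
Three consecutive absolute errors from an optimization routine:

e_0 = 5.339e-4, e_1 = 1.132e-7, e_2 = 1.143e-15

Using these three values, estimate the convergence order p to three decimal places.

p ≈ ln(e_2/e_1) / ln(e_1/e_0)
  = ln(1.143e-15/1.132e-7) / ln(1.132e-7/5.339e-4)
  = ln(1.00972e-08) / ln(0.000212025)
  = -18.411008 / -8.458806 ≈ 2.176549

2.177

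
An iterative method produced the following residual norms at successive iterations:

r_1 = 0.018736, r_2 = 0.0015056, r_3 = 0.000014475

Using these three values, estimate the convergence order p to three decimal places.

p ≈ ln(r_3/r_2) / ln(r_2/r_1)
  = ln(0.000014475/0.0015056) / ln(0.0015056/0.018736)
  = ln(0.00961411) / ln(0.0803587)
  = -4.644523 / -2.521255 ≈ 1.842147

1.842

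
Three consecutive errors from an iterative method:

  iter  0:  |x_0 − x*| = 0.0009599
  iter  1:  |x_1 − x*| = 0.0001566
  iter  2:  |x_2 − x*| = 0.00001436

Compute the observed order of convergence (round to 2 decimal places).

1.32

p ≈ ln(|x_2 − x*|/|x_1 − x*|) / ln(|x_1 − x*|/|x_0 − x*|)
  = ln(0.00001436/0.0001566) / ln(0.0001566/0.0009599)
  = ln(0.0916986) / ln(0.163142)
  = -2.38925 / -1.81313 ≈ 1.31775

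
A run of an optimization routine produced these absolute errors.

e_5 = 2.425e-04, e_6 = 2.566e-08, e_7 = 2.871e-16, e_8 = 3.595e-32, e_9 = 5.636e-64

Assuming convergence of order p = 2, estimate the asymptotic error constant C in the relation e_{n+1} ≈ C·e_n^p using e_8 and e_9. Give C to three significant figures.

C ≈ e_9 / e_8^2
  = 5.636e-64 / (3.595e-32)^2
  = 5.636e-64 / 1.2924e-63 ≈ 0.43609

0.436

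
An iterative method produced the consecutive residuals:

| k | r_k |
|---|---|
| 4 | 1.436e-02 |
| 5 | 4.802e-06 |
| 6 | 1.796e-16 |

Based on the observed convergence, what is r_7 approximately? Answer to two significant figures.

9.4e-48

First estimate the order: p ≈ ln(r_6/r_5) / ln(r_5/r_4) = ln(1.796e-16/4.802e-06)/ln(4.802e-06/1.436e-02) = ln(3.74011e-11)/ln(0.000334401) ≈ 3.0000.
Then r_7 ≈ r_6·(r_6/r_5)^p = 1.796e-16·(3.74011e-11)^3.0000 = 1.796e-16·5.23182e-32 ≈ 9.396e-48.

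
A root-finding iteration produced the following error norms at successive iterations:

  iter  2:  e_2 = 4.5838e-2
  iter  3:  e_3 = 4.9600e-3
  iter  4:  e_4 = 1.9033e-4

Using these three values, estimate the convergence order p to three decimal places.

p ≈ ln(e_4/e_3) / ln(e_3/e_2)
  = ln(1.9033e-4/4.9600e-3) / ln(4.9600e-3/4.5838e-2)
  = ln(0.038373) / ln(0.108207)
  = -3.260401 / -2.223709 ≈ 1.466199

1.466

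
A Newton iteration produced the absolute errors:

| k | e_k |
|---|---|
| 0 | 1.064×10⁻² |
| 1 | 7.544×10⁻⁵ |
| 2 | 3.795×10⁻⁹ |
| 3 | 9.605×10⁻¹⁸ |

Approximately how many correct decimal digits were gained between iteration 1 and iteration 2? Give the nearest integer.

4

Digits gained ≈ log₁₀(e_1/e_2) = log₁₀(7.544×10⁻⁵/3.795×10⁻⁹) = log₁₀(19878.8) ≈ 4.298.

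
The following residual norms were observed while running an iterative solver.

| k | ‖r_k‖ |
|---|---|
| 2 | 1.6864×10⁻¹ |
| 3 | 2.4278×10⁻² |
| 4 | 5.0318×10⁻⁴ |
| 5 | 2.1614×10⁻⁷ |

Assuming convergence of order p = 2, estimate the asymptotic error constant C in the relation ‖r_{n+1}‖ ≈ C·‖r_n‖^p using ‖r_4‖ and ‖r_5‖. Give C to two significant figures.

C ≈ ‖r_5‖ / ‖r_4‖^2
  = 2.1614×10⁻⁷ / (5.0318×10⁻⁴)^2
  = 2.1614×10⁻⁷ / 2.5319e-07 ≈ 0.85367

0.85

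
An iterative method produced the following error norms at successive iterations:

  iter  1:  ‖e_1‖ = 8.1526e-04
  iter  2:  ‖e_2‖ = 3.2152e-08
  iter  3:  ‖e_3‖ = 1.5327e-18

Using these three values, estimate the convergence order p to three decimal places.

2.344

p ≈ ln(‖e_3‖/‖e_2‖) / ln(‖e_2‖/‖e_1‖)
  = ln(1.5327e-18/3.2152e-08) / ln(3.2152e-08/8.1526e-04)
  = ln(4.76704e-11) / ln(3.94377e-05)
  = -23.766710 / -10.140788 ≈ 2.343675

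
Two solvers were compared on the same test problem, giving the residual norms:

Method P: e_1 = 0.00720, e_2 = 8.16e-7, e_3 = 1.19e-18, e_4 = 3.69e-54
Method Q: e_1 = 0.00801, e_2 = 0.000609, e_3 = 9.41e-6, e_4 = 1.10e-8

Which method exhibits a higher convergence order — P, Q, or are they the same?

P

Method P: p ≈ ln(3.69e-54/1.19e-18)/ln(1.19e-18/8.16e-7) ≈ 3.00.
Method Q: p ≈ ln(1.10e-8/9.41e-6)/ln(9.41e-6/0.000609) ≈ 1.62.
Method P has the higher order (≈3.0 vs ≈1.6).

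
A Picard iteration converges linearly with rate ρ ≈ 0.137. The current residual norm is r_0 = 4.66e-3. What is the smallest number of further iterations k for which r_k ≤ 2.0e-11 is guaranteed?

After k steps, r_k ≈ 4.66e-3·0.137^k.
Need 0.137^k ≤ 2.0e-11/4.66e-3 = 4.29185e-09.
k ≥ ln(4.29185e-09)/ln(0.137) = -19.2665/-1.98777 = 9.693.
Smallest integer k = 10.

10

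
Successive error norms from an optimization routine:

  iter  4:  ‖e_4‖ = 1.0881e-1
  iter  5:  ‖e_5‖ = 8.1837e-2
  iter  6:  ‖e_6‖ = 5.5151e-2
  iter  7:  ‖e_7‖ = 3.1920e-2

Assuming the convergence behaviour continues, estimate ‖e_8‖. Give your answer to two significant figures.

1.5e-2

First estimate the order: p ≈ ln(‖e_7‖/‖e_6‖) / ln(‖e_6‖/‖e_5‖) = ln(3.1920e-2/5.5151e-2)/ln(5.5151e-2/8.1837e-2) = ln(0.578775)/ln(0.673913) ≈ 1.3856.
Then ‖e_8‖ ≈ ‖e_7‖·(‖e_7‖/‖e_6‖)^p = 3.1920e-2·(0.578775)^1.3856 = 3.1920e-2·0.468742 ≈ 0.01496.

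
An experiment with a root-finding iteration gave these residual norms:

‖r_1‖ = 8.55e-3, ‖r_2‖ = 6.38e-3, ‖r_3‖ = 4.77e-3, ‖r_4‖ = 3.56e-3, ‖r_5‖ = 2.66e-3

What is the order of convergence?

1

Consecutive ratios: ‖r_5‖/‖r_4‖ = 2.66e-3/3.56e-3 = 0.747191, ‖r_4‖/‖r_3‖ = 3.56e-3/4.77e-3 = 0.746331.
p ≈ ln(0.747191)/ln(0.746331) = -0.2914/-0.2926 ≈ 1.00.
So the convergence is linear (order 1).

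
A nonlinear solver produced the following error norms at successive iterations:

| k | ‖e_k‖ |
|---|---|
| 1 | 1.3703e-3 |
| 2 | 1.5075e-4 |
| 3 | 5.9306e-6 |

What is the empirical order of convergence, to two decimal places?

1.47

p ≈ ln(‖e_3‖/‖e_2‖) / ln(‖e_2‖/‖e_1‖)
  = ln(5.9306e-6/1.5075e-4) / ln(1.5075e-4/1.3703e-3)
  = ln(0.0393406) / ln(0.110012)
  = -3.23550 / -2.20717 ≈ 1.46590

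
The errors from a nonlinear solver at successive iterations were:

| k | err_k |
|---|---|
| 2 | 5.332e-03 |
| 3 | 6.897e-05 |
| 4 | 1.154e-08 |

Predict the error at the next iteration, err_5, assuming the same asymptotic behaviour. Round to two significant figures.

3.2e-16

First estimate the order: p ≈ ln(err_4/err_3) / ln(err_3/err_2) = ln(1.154e-08/6.897e-05)/ln(6.897e-05/5.332e-03) = ln(0.000167319)/ln(0.0129351) ≈ 2.0000.
Then err_5 ≈ err_4·(err_4/err_3)^p = 1.154e-08·(0.000167319)^2.0000 = 1.154e-08·2.79956e-08 ≈ 3.231e-16.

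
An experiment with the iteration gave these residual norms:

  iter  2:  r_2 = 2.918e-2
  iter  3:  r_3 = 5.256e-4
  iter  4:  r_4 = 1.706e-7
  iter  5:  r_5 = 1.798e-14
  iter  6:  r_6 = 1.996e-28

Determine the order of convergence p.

2

Consecutive ratios: r_6/r_5 = 1.996e-28/1.798e-14 = 1.11012e-14, r_5/r_4 = 1.798e-14/1.706e-7 = 1.05393e-07.
p ≈ ln(1.11012e-14)/ln(1.05393e-07) = -32.1317/-16.0656 ≈ 2.00.
So the convergence is quadratic (order 2).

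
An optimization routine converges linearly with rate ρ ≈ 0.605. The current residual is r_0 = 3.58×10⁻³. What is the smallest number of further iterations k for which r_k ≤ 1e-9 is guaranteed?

31

After k steps, r_k ≈ 3.58×10⁻³·0.605^k.
Need 0.605^k ≤ 1e-9/3.58×10⁻³ = 2.7933e-07.
k ≥ ln(2.7933e-07)/ln(0.605) = -15.0909/-0.50253 = 30.030.
Smallest integer k = 31.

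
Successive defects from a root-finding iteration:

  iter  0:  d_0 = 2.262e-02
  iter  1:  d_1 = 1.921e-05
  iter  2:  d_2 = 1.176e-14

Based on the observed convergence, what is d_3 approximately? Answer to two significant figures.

First estimate the order: p ≈ ln(d_2/d_1) / ln(d_1/d_0) = ln(1.176e-14/1.921e-05)/ln(1.921e-05/2.262e-02) = ln(6.12181e-10)/ln(0.000849248) ≈ 3.0001.
Then d_3 ≈ d_2·(d_2/d_1)^p = 1.176e-14·(6.12181e-10)^3.0001 = 1.176e-14·2.28938e-28 ≈ 2.692e-42.

2.7e-42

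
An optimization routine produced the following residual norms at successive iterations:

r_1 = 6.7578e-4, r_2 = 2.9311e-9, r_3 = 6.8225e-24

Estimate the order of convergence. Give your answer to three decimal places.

p ≈ ln(r_3/r_2) / ln(r_2/r_1)
  = ln(6.8225e-24/2.9311e-9) / ln(2.9311e-9/6.7578e-4)
  = ln(2.32762e-15) / ln(4.33736e-06)
  = -33.693930 / -12.348245 ≈ 2.728641

2.729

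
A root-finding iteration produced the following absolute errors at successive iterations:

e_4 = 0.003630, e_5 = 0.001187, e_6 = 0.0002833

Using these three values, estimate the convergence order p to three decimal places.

p ≈ ln(e_6/e_5) / ln(e_5/e_4)
  = ln(0.0002833/0.001187) / ln(0.001187/0.003630)
  = ln(0.238669) / ln(0.326997)
  = -1.432678 / -1.117804 ≈ 1.281690

1.282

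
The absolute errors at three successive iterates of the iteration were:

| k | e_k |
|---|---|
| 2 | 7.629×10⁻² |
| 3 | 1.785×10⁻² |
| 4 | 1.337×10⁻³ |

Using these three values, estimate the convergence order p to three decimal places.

p ≈ ln(e_4/e_3) / ln(e_3/e_2)
  = ln(1.337×10⁻³/1.785×10⁻²) / ln(1.785×10⁻²/7.629×10⁻²)
  = ln(0.074902) / ln(0.233976)
  = -2.591575 / -1.452537 ≈ 1.784171

1.784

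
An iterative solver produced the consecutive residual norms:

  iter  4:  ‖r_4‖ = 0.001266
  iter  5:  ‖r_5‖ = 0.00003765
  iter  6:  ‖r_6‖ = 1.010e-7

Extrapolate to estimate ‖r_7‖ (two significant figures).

4.7e-12

First estimate the order: p ≈ ln(‖r_6‖/‖r_5‖) / ln(‖r_5‖/‖r_4‖) = ln(1.010e-7/0.00003765)/ln(0.00003765/0.001266) = ln(0.0026826)/ln(0.0297393) ≈ 1.6843.
Then ‖r_7‖ ≈ ‖r_6‖·(‖r_6‖/‖r_5‖)^p = 1.010e-7·(0.0026826)^1.6843 = 1.010e-7·4.6657e-05 ≈ 4.712e-12.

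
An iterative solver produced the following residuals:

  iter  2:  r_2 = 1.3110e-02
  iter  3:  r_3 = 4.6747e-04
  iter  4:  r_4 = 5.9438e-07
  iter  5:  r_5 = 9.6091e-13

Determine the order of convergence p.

Consecutive ratios: r_5/r_4 = 9.6091e-13/5.9438e-07 = 1.61666e-06, r_4/r_3 = 5.9438e-07/4.6747e-04 = 0.00127148.
p ≈ ln(1.61666e-06)/ln(0.00127148) = -13.3351/-6.6676 ≈ 2.00.
So the convergence is quadratic (order 2).

2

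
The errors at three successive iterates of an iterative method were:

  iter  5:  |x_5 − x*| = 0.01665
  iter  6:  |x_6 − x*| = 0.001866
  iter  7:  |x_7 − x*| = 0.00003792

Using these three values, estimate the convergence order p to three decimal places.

1.780

p ≈ ln(|x_7 − x*|/|x_6 − x*|) / ln(|x_6 − x*|/|x_5 − x*|)
  = ln(0.00003792/0.001866) / ln(0.001866/0.01665)
  = ln(0.0203215) / ln(0.112072)
  = -3.896076 / -2.188614 ≈ 1.780157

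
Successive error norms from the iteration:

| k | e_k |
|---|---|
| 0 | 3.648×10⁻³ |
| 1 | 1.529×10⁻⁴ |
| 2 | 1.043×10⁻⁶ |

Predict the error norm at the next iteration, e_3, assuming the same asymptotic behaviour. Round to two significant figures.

First estimate the order: p ≈ ln(e_2/e_1) / ln(e_1/e_0) = ln(1.043×10⁻⁶/1.529×10⁻⁴)/ln(1.529×10⁻⁴/3.648×10⁻³) = ln(0.00682145)/ln(0.0419134) ≈ 1.5723.
Then e_3 ≈ e_2·(e_2/e_1)^p = 1.043×10⁻⁶·(0.00682145)^1.5723 = 1.043×10⁻⁶·0.00039283 ≈ 4.097e-10.

4.1e-10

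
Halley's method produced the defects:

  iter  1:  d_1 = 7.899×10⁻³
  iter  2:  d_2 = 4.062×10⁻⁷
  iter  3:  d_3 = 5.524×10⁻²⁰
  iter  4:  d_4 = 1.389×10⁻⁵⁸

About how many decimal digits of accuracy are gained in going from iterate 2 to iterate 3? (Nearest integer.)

Digits gained ≈ log₁₀(d_2/d_3) = log₁₀(4.062×10⁻⁷/5.524×10⁻²⁰) = log₁₀(7.35337e+12) ≈ 12.866.

13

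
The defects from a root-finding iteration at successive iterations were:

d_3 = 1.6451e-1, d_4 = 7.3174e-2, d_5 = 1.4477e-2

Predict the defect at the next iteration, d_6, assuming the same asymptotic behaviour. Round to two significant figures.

First estimate the order: p ≈ ln(d_5/d_4) / ln(d_4/d_3) = ln(1.4477e-2/7.3174e-2)/ln(7.3174e-2/1.6451e-1) = ln(0.197843)/ln(0.4448) ≈ 2.0000.
Then d_6 ≈ d_5·(d_5/d_4)^p = 1.4477e-2·(0.197843)^2.0000 = 1.4477e-2·0.0391419 ≈ 0.0005667.

5.7e-4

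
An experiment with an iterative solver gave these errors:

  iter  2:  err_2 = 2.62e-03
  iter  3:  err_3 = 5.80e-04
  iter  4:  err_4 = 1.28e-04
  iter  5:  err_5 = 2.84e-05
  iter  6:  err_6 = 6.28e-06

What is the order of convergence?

Consecutive ratios: err_6/err_5 = 6.28e-06/2.84e-05 = 0.221127, err_5/err_4 = 2.84e-05/1.28e-04 = 0.221875.
p ≈ ln(0.221127)/ln(0.221875) = -1.5090/-1.5056 ≈ 1.00.
So the convergence is linear (order 1).

1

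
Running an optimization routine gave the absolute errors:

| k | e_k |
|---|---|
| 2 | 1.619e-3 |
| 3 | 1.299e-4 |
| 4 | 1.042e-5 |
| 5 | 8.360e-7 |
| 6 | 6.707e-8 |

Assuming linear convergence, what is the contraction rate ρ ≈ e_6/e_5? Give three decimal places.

ρ ≈ e_6/e_5 = 6.707e-8/8.360e-7 = 0.08023

0.080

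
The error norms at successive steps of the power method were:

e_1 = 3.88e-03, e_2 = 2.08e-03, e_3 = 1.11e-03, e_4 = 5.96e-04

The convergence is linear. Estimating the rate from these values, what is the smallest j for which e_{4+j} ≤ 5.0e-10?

Rate ρ ≈ e_4/e_3 = 5.96e-04/1.11e-03 = 0.5369.
After j more steps, e_{4+j} ≈ 5.96e-04·ρ^j; need ρ^j ≤ 5.0e-10/5.96e-04 = 8.38926e-07.
j ≥ ln(8.38926e-07)/ln(0.5369) = -13.9911/-0.62194 = 22.496.
So 23 more iterations are needed.

23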